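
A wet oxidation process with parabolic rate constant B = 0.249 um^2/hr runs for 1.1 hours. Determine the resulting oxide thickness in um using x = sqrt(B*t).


Step 1: Compute B*t = 0.249 * 1.1 = 0.2739
Step 2: x = sqrt(0.2739)
x = 0.523 um


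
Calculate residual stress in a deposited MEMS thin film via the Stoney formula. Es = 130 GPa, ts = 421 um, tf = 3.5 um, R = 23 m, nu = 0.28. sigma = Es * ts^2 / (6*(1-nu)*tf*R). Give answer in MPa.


Step 1: Compute numerator: Es * ts^2 = 130 * 421^2 = 23041330 (GPa*um^2)
Step 2: Compute denominator (R in um): 6*(1-nu)*tf*R = 6*0.72*3.5*23e6 = 347760000.0 (um^2)
Step 3: sigma (GPa) = 23041330 / 347760000.0 = 6.6256e-02 GPa
Step 4: Convert to MPa (x1000): sigma = 66.3 MPa


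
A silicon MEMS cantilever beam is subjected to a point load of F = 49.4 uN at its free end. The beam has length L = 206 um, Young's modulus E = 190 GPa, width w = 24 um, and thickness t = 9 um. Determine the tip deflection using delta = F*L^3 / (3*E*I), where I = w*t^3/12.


Step 1: Calculate the second moment of area.
I = w * t^3 / 12 = 24 * 9^3 / 12 = 1458.0 um^4
Step 2: Convert E to consistent units (1 GPa = 1000 uN/um^2).
E = 190 GPa = 190000 uN/um^2
Step 3: Calculate tip deflection.
delta = F * L^3 / (3 * E * I)
delta = 49.4 * 206^3 / (3 * 190000 * 1458.0)
delta = 0.5196 um


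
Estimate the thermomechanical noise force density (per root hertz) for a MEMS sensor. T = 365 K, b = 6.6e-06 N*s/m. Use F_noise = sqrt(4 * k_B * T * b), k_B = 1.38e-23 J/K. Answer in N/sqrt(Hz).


Step 1: Compute 4 * k_B * T * b
= 4 * 1.38e-23 * 365 * 6.6e-06
= 1.3298e-25 N^2/Hz
Step 2: F_noise = sqrt(1.3298e-25)
F_noise = 3.65e-13 N/sqrt(Hz)


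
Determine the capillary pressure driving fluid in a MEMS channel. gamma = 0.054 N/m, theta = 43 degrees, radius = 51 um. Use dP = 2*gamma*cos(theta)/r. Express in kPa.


Step 1: cos(43 deg) = 0.7314
Step 2: Convert r to m: r = 51e-6 m
Step 3: dP = 2 * 0.054 * 0.7314 / 51e-6 = 1548.8 Pa
Step 4: Convert Pa to kPa (divide by 1000).
dP = 1.55 kPa


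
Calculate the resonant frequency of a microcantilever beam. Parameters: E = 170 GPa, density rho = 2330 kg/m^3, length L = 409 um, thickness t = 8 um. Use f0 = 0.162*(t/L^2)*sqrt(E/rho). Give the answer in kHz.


Step 1: Convert units to SI.
t_SI = 8e-6 m, L_SI = 409e-6 m
Step 2: Calculate sqrt(E/rho).
sqrt(170e9 / 2330) = 8541.74 m/s
Step 3: Compute f0.
f0 = 0.162 * 8e-6 / (409e-6)^2 * 8541.74 = 66176.6 Hz = 66.18 kHz


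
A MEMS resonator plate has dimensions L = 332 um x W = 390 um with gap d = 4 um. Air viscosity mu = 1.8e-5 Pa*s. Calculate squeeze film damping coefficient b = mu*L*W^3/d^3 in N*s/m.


Step 1: Convert to SI.
L = 332e-6 m, W = 390e-6 m, d = 4e-6 m
Step 2: W^3 = (390e-6)^3 = 5.93e-11 m^3
Step 3: d^3 = (4e-6)^3 = 6.40e-17 m^3
Step 4: b = 1.8e-5 * 332e-6 * 5.93e-11 / 6.40e-17
b = 5.54e-03 N*s/m


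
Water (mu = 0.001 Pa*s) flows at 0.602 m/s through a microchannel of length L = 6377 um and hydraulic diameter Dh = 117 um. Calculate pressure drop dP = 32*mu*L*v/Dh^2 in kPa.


Step 1: Convert to SI: L = 6377e-6 m, Dh = 117e-6 m
Step 2: dP = 32 * 0.001 * 6377e-6 * 0.602 / (117e-6)^2
Step 3: dP = 8974.11 Pa
Step 4: Convert to kPa: dP = 8.97 kPa


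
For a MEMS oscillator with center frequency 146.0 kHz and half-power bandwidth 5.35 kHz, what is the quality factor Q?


Step 1: Q = f0 / bandwidth
Step 2: Q = 146.0 / 5.35
Q = 27.3


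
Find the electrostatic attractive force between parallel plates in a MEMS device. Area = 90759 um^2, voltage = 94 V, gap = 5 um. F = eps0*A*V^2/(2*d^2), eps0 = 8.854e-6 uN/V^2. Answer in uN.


Step 1: Identify parameters.
eps0 = 8.854e-6 uN/V^2, A = 90759 um^2, V = 94 V, d = 5 um
Step 2: Compute V^2 = 94^2 = 8836
Step 3: Compute d^2 = 5^2 = 25
Step 4: F = 0.5 * 8.854e-6 * 90759 * 8836 / 25
F = 142.009 uN


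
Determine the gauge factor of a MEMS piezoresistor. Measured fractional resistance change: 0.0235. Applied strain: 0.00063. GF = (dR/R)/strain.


Step 1: Identify values.
dR/R = 0.0235, strain = 0.00063
Step 2: GF = (dR/R) / strain = 0.0235 / 0.00063
GF = 37.3


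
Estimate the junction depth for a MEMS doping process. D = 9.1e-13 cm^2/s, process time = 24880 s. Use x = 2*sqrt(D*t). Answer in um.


Step 1: Compute D*t = 9.1e-13 * 24880 = 2.26408e-08 cm^2
Step 2: sqrt(D*t) = 1.50469e-04 cm
Step 3: x = 2 * 1.50469e-04 cm = 3.00938e-04 cm
Step 4: Convert to um (1 cm = 1e4 um): x = 3.009 um


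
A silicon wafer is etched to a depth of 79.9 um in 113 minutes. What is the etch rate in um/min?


Step 1: Etch rate = depth / time
Step 2: rate = 79.9 / 113
rate = 0.707 um/min


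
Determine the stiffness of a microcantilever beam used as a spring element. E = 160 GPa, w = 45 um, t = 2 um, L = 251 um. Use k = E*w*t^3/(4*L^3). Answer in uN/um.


Step 1: Convert E to consistent units (1 GPa = 1000 uN/um^2).
E = 160 GPa = 160000 uN/um^2
Step 2: Compute t^3 = 2^3 = 8
Step 3: Compute L^3 = 251^3 = 15813251
Step 4: k = 160000 * 45 * 8 / (4 * 15813251)
k = 0.9106 uN/um


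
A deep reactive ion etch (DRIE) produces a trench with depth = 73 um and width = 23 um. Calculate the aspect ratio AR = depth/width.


Step 1: AR = depth / width
Step 2: AR = 73 / 23
AR = 3.2


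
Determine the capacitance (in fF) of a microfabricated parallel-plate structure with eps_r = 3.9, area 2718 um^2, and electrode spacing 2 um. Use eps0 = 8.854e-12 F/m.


Step 1: Convert area to m^2: A = 2718e-12 m^2
Step 2: Convert gap to m: d = 2e-6 m
Step 3: C = eps0 * eps_r * A / d
C = 8.854e-12 * 3.9 * 2718e-12 / 2e-6
Step 4: Convert to fF (multiply by 1e15).
C = 46.93 fF


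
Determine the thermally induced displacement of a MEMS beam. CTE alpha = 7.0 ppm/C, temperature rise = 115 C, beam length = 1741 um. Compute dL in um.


Step 1: Convert CTE: alpha = 7.0 ppm/C = 7.0e-6 /C
Step 2: dL = 7.0e-6 * 115 * 1741
dL = 1.4015 um


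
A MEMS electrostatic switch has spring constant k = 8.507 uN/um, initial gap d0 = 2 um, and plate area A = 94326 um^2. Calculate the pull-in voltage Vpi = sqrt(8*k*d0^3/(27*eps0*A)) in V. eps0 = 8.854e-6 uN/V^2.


Step 1: Compute numerator: 8 * k * d0^3 = 8 * 8.507 * 2^3 = 544.448
Step 2: Compute denominator: 27 * eps0 * A = 27 * 8.854e-6 * 94326 = 22.549385
Step 3: Vpi = sqrt(544.448 / 22.549385)
Vpi = 4.91 V


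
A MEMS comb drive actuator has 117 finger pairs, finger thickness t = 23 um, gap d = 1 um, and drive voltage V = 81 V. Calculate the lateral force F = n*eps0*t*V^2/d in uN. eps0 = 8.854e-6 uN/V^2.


Step 1: Parameters: n=117, eps0=8.854e-6 uN/V^2, t=23 um, V=81 V, d=1 um
Step 2: V^2 = 6561
Step 3: F = 117 * 8.854e-6 * 23 * 6561 / 1
F = 156.323 uN


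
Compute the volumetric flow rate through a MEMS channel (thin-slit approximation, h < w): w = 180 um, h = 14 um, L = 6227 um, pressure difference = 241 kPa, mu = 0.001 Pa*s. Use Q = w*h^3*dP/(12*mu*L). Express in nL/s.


Step 1: Convert all dimensions to SI (meters).
w = 180e-6 m, h = 14e-6 m, L = 6227e-6 m, dP = 241e3 Pa
Step 2: Q = w * h^3 * dP / (12 * mu * L)
Q = 180e-6 * (14e-6)^3 * 241e3 / (12 * 0.001 * 6227e-6) = 1.59299181e-09 m^3/s
Step 3: Convert Q from m^3/s to nL/s (1 m^3 = 1e12 nL, so multiply by 1e12).
Q = 1592.992 nL/s


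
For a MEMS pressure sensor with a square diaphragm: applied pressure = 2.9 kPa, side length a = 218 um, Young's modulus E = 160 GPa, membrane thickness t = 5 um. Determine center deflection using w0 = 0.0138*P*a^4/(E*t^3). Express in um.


Step 1: Convert pressure to compatible units (E is in GPa, so P in GPa).
P = 2.9 kPa = 2.9e-6 GPa
Step 2: Compute numerator: 0.0138 * P * a^4.
a^4 = 218^4 = 2258530576
numerator = 0.0138 * 2.9e-6 * 2258530576 = 9.039e+01
Step 3: Compute denominator: E * t^3 = 160 * 5^3 = 20000
Step 4: w0 = numerator / denominator = 9.039e+01 / 20000 = 0.0045 um


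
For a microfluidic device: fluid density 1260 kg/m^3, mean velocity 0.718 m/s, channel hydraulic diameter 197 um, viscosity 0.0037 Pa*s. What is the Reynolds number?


Step 1: Convert Dh to meters: Dh = 197e-6 m
Step 2: Re = rho * v * Dh / mu
Re = 1260 * 0.718 * 197e-6 / 0.0037
Re = 48.168


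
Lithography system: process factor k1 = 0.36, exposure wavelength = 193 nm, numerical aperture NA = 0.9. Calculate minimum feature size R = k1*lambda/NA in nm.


Step 1: Identify values: k1 = 0.36, lambda = 193 nm, NA = 0.9
Step 2: R = k1 * lambda / NA
R = 0.36 * 193 / 0.9
R = 77.2 nm


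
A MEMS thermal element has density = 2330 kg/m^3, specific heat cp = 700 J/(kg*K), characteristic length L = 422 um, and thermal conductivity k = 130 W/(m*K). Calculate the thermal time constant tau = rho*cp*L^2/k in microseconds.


Step 1: Convert L to m: L = 422e-6 m
Step 2: L^2 = (422e-6)^2 = 1.78084e-07 m^2
Step 3: tau = 2330 * 700 * 1.78084e-07 / 130 = 2.23426926e-03 s
Step 4: Convert to microseconds (multiply by 1e6).
tau = 2234.269 us


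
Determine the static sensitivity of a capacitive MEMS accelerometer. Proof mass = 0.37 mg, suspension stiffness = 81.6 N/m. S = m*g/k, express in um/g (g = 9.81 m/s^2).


Step 1: Convert mass: m = 0.37 mg = 3.70e-07 kg
Step 2: S = m * g / k = 3.70e-07 * 9.81 / 81.6
Step 3: S = 4.45e-08 m/g
Step 4: Convert to um/g: S = 0.044 um/g


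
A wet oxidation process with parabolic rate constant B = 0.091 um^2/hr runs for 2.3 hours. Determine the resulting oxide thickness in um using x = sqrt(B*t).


Step 1: Compute B*t = 0.091 * 2.3 = 0.2093
Step 2: x = sqrt(0.2093)
x = 0.457 um


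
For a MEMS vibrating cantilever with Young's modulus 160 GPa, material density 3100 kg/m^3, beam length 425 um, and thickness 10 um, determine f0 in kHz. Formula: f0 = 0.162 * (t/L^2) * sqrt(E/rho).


Step 1: Convert units to SI.
t_SI = 10e-6 m, L_SI = 425e-6 m
Step 2: Calculate sqrt(E/rho).
sqrt(160e9 / 3100) = 7184.21 m/s
Step 3: Compute f0.
f0 = 0.162 * 10e-6 / (425e-6)^2 * 7184.21 = 64434.2 Hz = 64.43 kHz


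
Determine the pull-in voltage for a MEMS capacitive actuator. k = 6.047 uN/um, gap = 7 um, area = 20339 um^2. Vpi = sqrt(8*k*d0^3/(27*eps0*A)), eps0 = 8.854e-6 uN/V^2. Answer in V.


Step 1: Compute numerator: 8 * k * d0^3 = 8 * 6.047 * 7^3 = 16592.968
Step 2: Compute denominator: 27 * eps0 * A = 27 * 8.854e-6 * 20339 = 4.862201
Step 3: Vpi = sqrt(16592.968 / 4.862201)
Vpi = 58.42 V


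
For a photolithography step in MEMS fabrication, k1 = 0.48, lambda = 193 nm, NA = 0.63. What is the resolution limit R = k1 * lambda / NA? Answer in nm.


Step 1: Identify values: k1 = 0.48, lambda = 193 nm, NA = 0.63
Step 2: R = k1 * lambda / NA
R = 0.48 * 193 / 0.63
R = 147.0 nm


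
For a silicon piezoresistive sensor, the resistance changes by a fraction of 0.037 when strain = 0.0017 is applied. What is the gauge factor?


Step 1: Identify values.
dR/R = 0.037, strain = 0.0017
Step 2: GF = (dR/R) / strain = 0.037 / 0.0017
GF = 21.8


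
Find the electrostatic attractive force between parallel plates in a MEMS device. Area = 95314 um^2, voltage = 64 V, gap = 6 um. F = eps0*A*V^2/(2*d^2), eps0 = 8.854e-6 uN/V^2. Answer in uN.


Step 1: Identify parameters.
eps0 = 8.854e-6 uN/V^2, A = 95314 um^2, V = 64 V, d = 6 um
Step 2: Compute V^2 = 64^2 = 4096
Step 3: Compute d^2 = 6^2 = 36
Step 4: F = 0.5 * 8.854e-6 * 95314 * 4096 / 36
F = 48.009 uN


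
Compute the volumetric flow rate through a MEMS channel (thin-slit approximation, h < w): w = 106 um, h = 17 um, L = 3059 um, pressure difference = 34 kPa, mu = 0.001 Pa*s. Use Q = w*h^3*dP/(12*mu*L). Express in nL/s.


Step 1: Convert all dimensions to SI (meters).
w = 106e-6 m, h = 17e-6 m, L = 3059e-6 m, dP = 34e3 Pa
Step 2: Q = w * h^3 * dP / (12 * mu * L)
Q = 106e-6 * (17e-6)^3 * 34e3 / (12 * 0.001 * 3059e-6) = 4.8235949e-10 m^3/s
Step 3: Convert Q from m^3/s to nL/s (1 m^3 = 1e12 nL, so multiply by 1e12).
Q = 482.359 nL/s


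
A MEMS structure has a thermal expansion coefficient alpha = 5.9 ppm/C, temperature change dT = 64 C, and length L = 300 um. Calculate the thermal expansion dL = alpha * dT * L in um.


Step 1: Convert CTE: alpha = 5.9 ppm/C = 5.9e-6 /C
Step 2: dL = 5.9e-6 * 64 * 300
dL = 0.1133 um


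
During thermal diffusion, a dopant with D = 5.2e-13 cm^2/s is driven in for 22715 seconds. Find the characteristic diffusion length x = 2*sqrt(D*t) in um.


Step 1: Compute D*t = 5.2e-13 * 22715 = 1.18118e-08 cm^2
Step 2: sqrt(D*t) = 1.08682e-04 cm
Step 3: x = 2 * 1.08682e-04 cm = 2.17364e-04 cm
Step 4: Convert to um (1 cm = 1e4 um): x = 2.174 um


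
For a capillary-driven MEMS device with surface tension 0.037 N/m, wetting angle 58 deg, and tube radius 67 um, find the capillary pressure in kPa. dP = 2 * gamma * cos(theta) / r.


Step 1: cos(58 deg) = 0.5299
Step 2: Convert r to m: r = 67e-6 m
Step 3: dP = 2 * 0.037 * 0.5299 / 67e-6 = 585.3 Pa
Step 4: Convert Pa to kPa (divide by 1000).
dP = 0.59 kPa


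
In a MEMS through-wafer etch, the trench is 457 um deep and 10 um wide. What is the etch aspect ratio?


Step 1: AR = depth / width
Step 2: AR = 457 / 10
AR = 45.7


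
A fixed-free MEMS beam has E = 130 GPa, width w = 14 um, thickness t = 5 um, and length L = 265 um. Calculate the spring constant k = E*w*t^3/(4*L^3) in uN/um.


Step 1: Convert E to consistent units (1 GPa = 1000 uN/um^2).
E = 130 GPa = 130000 uN/um^2
Step 2: Compute t^3 = 5^3 = 125
Step 3: Compute L^3 = 265^3 = 18609625
Step 4: k = 130000 * 14 * 125 / (4 * 18609625)
k = 3.0562 uN/um


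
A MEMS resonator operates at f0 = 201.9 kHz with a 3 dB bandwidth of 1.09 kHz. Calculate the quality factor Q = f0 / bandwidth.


Step 1: Q = f0 / bandwidth
Step 2: Q = 201.9 / 1.09
Q = 185.2


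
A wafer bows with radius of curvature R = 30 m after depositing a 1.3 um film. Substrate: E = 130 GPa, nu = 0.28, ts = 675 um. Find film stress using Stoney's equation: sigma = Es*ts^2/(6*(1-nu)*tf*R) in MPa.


Step 1: Compute numerator: Es * ts^2 = 130 * 675^2 = 59231250 (GPa*um^2)
Step 2: Compute denominator (R in um): 6*(1-nu)*tf*R = 6*0.72*1.3*30e6 = 168480000.0 (um^2)
Step 3: sigma (GPa) = 59231250 / 168480000.0 = 3.51562e-01 GPa
Step 4: Convert to MPa (x1000): sigma = 351.6 MPa


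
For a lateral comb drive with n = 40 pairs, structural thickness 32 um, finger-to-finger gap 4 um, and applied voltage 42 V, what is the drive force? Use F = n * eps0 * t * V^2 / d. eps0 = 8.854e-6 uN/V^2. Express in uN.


Step 1: Parameters: n=40, eps0=8.854e-6 uN/V^2, t=32 um, V=42 V, d=4 um
Step 2: V^2 = 1764
Step 3: F = 40 * 8.854e-6 * 32 * 1764 / 4
F = 4.998 uN


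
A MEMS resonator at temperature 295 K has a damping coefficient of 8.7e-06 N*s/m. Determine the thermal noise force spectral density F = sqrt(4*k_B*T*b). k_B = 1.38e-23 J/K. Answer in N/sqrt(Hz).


Step 1: Compute 4 * k_B * T * b
= 4 * 1.38e-23 * 295 * 8.7e-06
= 1.4167e-25 N^2/Hz
Step 2: F_noise = sqrt(1.4167e-25)
F_noise = 3.76e-13 N/sqrt(Hz)


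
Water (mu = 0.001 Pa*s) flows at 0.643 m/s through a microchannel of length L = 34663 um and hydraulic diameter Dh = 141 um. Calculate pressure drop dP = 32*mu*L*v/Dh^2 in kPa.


Step 1: Convert to SI: L = 34663e-6 m, Dh = 141e-6 m
Step 2: dP = 32 * 0.001 * 34663e-6 * 0.643 / (141e-6)^2
Step 3: dP = 35874.75 Pa
Step 4: Convert to kPa: dP = 35.87 kPa


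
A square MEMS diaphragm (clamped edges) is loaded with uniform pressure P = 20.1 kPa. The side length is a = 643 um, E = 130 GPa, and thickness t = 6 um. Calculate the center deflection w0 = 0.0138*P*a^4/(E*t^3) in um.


Step 1: Convert pressure to compatible units (E is in GPa, so P in GPa).
P = 20.1 kPa = 20.1e-6 GPa
Step 2: Compute numerator: 0.0138 * P * a^4.
a^4 = 643^4 = 170940075601
numerator = 0.0138 * 20.1e-6 * 170940075601 = 4.741536e+04
Step 3: Compute denominator: E * t^3 = 130 * 6^3 = 28080
Step 4: w0 = numerator / denominator = 4.741536e+04 / 28080 = 1.6886 um


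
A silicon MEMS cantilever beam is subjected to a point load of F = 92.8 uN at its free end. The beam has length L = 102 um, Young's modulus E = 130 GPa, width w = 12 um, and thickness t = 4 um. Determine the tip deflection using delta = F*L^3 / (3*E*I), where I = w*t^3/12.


Step 1: Calculate the second moment of area.
I = w * t^3 / 12 = 12 * 4^3 / 12 = 64.0 um^4
Step 2: Convert E to consistent units (1 GPa = 1000 uN/um^2).
E = 130 GPa = 130000 uN/um^2
Step 3: Calculate tip deflection.
delta = F * L^3 / (3 * E * I)
delta = 92.8 * 102^3 / (3 * 130000 * 64.0)
delta = 3.9455 um


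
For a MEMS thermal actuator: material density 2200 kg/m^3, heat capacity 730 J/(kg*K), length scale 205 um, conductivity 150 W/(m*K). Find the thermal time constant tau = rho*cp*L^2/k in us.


Step 1: Convert L to m: L = 205e-6 m
Step 2: L^2 = (205e-6)^2 = 4.2025e-08 m^2
Step 3: tau = 2200 * 730 * 4.2025e-08 / 150 = 4.4994767e-04 s
Step 4: Convert to microseconds (multiply by 1e6).
tau = 449.948 us


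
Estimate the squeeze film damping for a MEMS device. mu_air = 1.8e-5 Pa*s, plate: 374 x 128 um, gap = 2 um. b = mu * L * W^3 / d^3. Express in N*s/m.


Step 1: Convert to SI.
L = 374e-6 m, W = 128e-6 m, d = 2e-6 m
Step 2: W^3 = (128e-6)^3 = 2.10e-12 m^3
Step 3: d^3 = (2e-6)^3 = 8.00e-18 m^3
Step 4: b = 1.8e-5 * 374e-6 * 2.10e-12 / 8.00e-18
b = 1.76e-03 N*s/m


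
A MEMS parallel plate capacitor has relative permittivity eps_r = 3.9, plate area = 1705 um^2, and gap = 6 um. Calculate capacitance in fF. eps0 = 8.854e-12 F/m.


Step 1: Convert area to m^2: A = 1705e-12 m^2
Step 2: Convert gap to m: d = 6e-6 m
Step 3: C = eps0 * eps_r * A / d
C = 8.854e-12 * 3.9 * 1705e-12 / 6e-6
Step 4: Convert to fF (multiply by 1e15).
C = 9.81 fF


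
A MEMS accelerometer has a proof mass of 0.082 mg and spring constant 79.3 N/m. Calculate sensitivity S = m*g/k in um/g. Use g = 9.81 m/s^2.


Step 1: Convert mass: m = 0.082 mg = 8.20e-08 kg
Step 2: S = m * g / k = 8.20e-08 * 9.81 / 79.3
Step 3: S = 1.01e-08 m/g
Step 4: Convert to um/g: S = 0.01 um/g


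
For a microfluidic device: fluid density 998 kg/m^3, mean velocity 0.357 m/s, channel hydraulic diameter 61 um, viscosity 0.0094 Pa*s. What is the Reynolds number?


Step 1: Convert Dh to meters: Dh = 61e-6 m
Step 2: Re = rho * v * Dh / mu
Re = 998 * 0.357 * 61e-6 / 0.0094
Re = 2.312


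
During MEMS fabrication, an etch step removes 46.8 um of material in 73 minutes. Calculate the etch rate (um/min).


Step 1: Etch rate = depth / time
Step 2: rate = 46.8 / 73
rate = 0.641 um/min


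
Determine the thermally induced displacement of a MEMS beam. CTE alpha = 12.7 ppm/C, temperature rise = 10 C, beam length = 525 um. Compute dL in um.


Step 1: Convert CTE: alpha = 12.7 ppm/C = 12.7e-6 /C
Step 2: dL = 12.7e-6 * 10 * 525
dL = 0.0667 um


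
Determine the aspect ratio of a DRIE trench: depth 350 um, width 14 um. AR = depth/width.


Step 1: AR = depth / width
Step 2: AR = 350 / 14
AR = 25.0


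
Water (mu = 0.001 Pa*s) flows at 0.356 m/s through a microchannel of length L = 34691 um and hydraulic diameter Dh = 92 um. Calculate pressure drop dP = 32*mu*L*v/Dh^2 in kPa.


Step 1: Convert to SI: L = 34691e-6 m, Dh = 92e-6 m
Step 2: dP = 32 * 0.001 * 34691e-6 * 0.356 / (92e-6)^2
Step 3: dP = 46691.86 Pa
Step 4: Convert to kPa: dP = 46.69 kPa


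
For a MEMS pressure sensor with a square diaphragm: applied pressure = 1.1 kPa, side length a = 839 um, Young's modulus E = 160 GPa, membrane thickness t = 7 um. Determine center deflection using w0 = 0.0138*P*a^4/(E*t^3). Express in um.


Step 1: Convert pressure to compatible units (E is in GPa, so P in GPa).
P = 1.1 kPa = 1.1e-6 GPa
Step 2: Compute numerator: 0.0138 * P * a^4.
a^4 = 839^4 = 495504774241
numerator = 0.0138 * 1.1e-6 * 495504774241 = 7.52176e+03
Step 3: Compute denominator: E * t^3 = 160 * 7^3 = 54880
Step 4: w0 = numerator / denominator = 7.52176e+03 / 54880 = 0.1371 um


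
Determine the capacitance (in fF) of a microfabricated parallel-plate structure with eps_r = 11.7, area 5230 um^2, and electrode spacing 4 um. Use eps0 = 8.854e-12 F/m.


Step 1: Convert area to m^2: A = 5230e-12 m^2
Step 2: Convert gap to m: d = 4e-6 m
Step 3: C = eps0 * eps_r * A / d
C = 8.854e-12 * 11.7 * 5230e-12 / 4e-6
Step 4: Convert to fF (multiply by 1e15).
C = 135.45 fF


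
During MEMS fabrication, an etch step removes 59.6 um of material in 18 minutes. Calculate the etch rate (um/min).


Step 1: Etch rate = depth / time
Step 2: rate = 59.6 / 18
rate = 3.311 um/min


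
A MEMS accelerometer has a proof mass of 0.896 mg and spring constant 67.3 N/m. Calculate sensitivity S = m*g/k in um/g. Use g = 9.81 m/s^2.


Step 1: Convert mass: m = 0.896 mg = 8.96e-07 kg
Step 2: S = m * g / k = 8.96e-07 * 9.81 / 67.3
Step 3: S = 1.31e-07 m/g
Step 4: Convert to um/g: S = 0.131 um/g


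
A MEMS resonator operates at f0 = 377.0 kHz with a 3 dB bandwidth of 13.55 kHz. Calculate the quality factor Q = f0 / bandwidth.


Step 1: Q = f0 / bandwidth
Step 2: Q = 377.0 / 13.55
Q = 27.8


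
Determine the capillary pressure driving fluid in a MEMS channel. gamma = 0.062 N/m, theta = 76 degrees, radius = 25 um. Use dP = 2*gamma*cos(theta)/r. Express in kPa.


Step 1: cos(76 deg) = 0.2419
Step 2: Convert r to m: r = 25e-6 m
Step 3: dP = 2 * 0.062 * 0.2419 / 25e-6 = 1199.8 Pa
Step 4: Convert Pa to kPa (divide by 1000).
dP = 1.2 kPa


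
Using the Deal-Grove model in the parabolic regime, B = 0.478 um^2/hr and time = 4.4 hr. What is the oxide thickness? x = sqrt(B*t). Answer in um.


Step 1: Compute B*t = 0.478 * 4.4 = 2.1032
Step 2: x = sqrt(2.1032)
x = 1.45 um


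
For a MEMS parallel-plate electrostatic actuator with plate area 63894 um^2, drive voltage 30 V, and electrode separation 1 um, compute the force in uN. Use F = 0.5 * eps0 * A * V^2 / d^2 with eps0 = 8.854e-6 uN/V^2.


Step 1: Identify parameters.
eps0 = 8.854e-6 uN/V^2, A = 63894 um^2, V = 30 V, d = 1 um
Step 2: Compute V^2 = 30^2 = 900
Step 3: Compute d^2 = 1^2 = 1
Step 4: F = 0.5 * 8.854e-6 * 63894 * 900 / 1
F = 254.573 uN


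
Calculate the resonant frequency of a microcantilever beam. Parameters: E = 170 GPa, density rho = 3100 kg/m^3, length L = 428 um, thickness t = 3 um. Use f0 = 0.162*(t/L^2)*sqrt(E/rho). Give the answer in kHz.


Step 1: Convert units to SI.
t_SI = 3e-6 m, L_SI = 428e-6 m
Step 2: Calculate sqrt(E/rho).
sqrt(170e9 / 3100) = 7405.32 m/s
Step 3: Compute f0.
f0 = 0.162 * 3e-6 / (428e-6)^2 * 7405.32 = 19646.8 Hz = 19.65 kHz


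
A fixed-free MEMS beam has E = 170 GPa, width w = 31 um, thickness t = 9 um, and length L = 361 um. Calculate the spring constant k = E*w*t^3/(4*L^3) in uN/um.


Step 1: Convert E to consistent units (1 GPa = 1000 uN/um^2).
E = 170 GPa = 170000 uN/um^2
Step 2: Compute t^3 = 9^3 = 729
Step 3: Compute L^3 = 361^3 = 47045881
Step 4: k = 170000 * 31 * 729 / (4 * 47045881)
k = 20.4153 uN/um


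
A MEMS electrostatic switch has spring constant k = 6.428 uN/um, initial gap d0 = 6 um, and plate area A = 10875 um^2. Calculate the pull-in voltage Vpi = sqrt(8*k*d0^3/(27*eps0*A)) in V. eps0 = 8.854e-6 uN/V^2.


Step 1: Compute numerator: 8 * k * d0^3 = 8 * 6.428 * 6^3 = 11107.584
Step 2: Compute denominator: 27 * eps0 * A = 27 * 8.854e-6 * 10875 = 2.599756
Step 3: Vpi = sqrt(11107.584 / 2.599756)
Vpi = 65.36 V


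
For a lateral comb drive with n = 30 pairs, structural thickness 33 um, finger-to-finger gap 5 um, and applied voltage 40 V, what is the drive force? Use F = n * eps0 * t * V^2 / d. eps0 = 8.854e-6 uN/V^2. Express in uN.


Step 1: Parameters: n=30, eps0=8.854e-6 uN/V^2, t=33 um, V=40 V, d=5 um
Step 2: V^2 = 1600
Step 3: F = 30 * 8.854e-6 * 33 * 1600 / 5
F = 2.805 uN


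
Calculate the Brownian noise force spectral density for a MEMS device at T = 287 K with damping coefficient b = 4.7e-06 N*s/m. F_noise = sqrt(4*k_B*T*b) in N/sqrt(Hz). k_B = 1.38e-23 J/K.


Step 1: Compute 4 * k_B * T * b
= 4 * 1.38e-23 * 287 * 4.7e-06
= 7.4459e-26 N^2/Hz
Step 2: F_noise = sqrt(7.4459e-26)
F_noise = 2.73e-13 N/sqrt(Hz)


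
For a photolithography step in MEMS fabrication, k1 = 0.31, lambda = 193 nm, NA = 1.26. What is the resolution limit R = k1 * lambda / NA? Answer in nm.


Step 1: Identify values: k1 = 0.31, lambda = 193 nm, NA = 1.26
Step 2: R = k1 * lambda / NA
R = 0.31 * 193 / 1.26
R = 47.5 nm


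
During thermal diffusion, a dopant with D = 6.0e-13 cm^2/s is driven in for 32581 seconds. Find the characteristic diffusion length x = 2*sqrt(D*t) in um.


Step 1: Compute D*t = 6.0e-13 * 32581 = 1.95486e-08 cm^2
Step 2: sqrt(D*t) = 1.39816e-04 cm
Step 3: x = 2 * 1.39816e-04 cm = 2.79632e-04 cm
Step 4: Convert to um (1 cm = 1e4 um): x = 2.796 um


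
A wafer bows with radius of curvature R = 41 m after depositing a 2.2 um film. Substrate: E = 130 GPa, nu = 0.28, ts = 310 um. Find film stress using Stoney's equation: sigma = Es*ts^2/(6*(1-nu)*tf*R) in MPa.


Step 1: Compute numerator: Es * ts^2 = 130 * 310^2 = 12493000 (GPa*um^2)
Step 2: Compute denominator (R in um): 6*(1-nu)*tf*R = 6*0.72*2.2*41e6 = 389664000.0 (um^2)
Step 3: sigma (GPa) = 12493000 / 389664000.0 = 3.2061e-02 GPa
Step 4: Convert to MPa (x1000): sigma = 32.1 MPa


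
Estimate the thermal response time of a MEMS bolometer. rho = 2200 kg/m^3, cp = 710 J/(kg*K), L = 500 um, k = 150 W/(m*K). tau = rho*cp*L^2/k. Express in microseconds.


Step 1: Convert L to m: L = 500e-6 m
Step 2: L^2 = (500e-6)^2 = 2.5e-07 m^2
Step 3: tau = 2200 * 710 * 2.5e-07 / 150 = 2.60333333e-03 s
Step 4: Convert to microseconds (multiply by 1e6).
tau = 2603.333 us


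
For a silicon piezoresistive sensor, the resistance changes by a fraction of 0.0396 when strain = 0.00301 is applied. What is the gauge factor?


Step 1: Identify values.
dR/R = 0.0396, strain = 0.00301
Step 2: GF = (dR/R) / strain = 0.0396 / 0.00301
GF = 13.2


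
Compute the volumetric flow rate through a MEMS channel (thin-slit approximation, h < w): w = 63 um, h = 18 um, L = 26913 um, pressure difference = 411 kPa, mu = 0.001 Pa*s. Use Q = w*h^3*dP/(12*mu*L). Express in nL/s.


Step 1: Convert all dimensions to SI (meters).
w = 63e-6 m, h = 18e-6 m, L = 26913e-6 m, dP = 411e3 Pa
Step 2: Q = w * h^3 * dP / (12 * mu * L)
Q = 63e-6 * (18e-6)^3 * 411e3 / (12 * 0.001 * 26913e-6) = 4.6758065e-10 m^3/s
Step 3: Convert Q from m^3/s to nL/s (1 m^3 = 1e12 nL, so multiply by 1e12).
Q = 467.581 nL/s


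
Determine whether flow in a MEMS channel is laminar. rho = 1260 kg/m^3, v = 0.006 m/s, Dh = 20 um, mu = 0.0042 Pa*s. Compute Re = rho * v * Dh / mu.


Step 1: Convert Dh to meters: Dh = 20e-6 m
Step 2: Re = rho * v * Dh / mu
Re = 1260 * 0.006 * 20e-6 / 0.0042
Re = 0.036
Since Re = 0.036 is below ~2300, the flow is laminar.


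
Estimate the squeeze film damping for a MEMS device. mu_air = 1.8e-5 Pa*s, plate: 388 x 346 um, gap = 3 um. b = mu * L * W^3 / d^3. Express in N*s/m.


Step 1: Convert to SI.
L = 388e-6 m, W = 346e-6 m, d = 3e-6 m
Step 2: W^3 = (346e-6)^3 = 4.14e-11 m^3
Step 3: d^3 = (3e-6)^3 = 2.70e-17 m^3
Step 4: b = 1.8e-5 * 388e-6 * 4.14e-11 / 2.70e-17
b = 1.07e-02 N*s/m


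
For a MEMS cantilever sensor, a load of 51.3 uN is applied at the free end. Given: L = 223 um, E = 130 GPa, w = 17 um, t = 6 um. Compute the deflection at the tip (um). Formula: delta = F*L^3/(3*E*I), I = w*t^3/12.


Step 1: Calculate the second moment of area.
I = w * t^3 / 12 = 17 * 6^3 / 12 = 306.0 um^4
Step 2: Convert E to consistent units (1 GPa = 1000 uN/um^2).
E = 130 GPa = 130000 uN/um^2
Step 3: Calculate tip deflection.
delta = F * L^3 / (3 * E * I)
delta = 51.3 * 223^3 / (3 * 130000 * 306.0)
delta = 4.767 um


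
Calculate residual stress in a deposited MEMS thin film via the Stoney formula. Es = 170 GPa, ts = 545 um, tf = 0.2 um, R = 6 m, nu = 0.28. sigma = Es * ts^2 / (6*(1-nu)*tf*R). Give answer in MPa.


Step 1: Compute numerator: Es * ts^2 = 170 * 545^2 = 50494250 (GPa*um^2)
Step 2: Compute denominator (R in um): 6*(1-nu)*tf*R = 6*0.72*0.2*6e6 = 5184000.0 (um^2)
Step 3: sigma (GPa) = 50494250 / 5184000.0 = 9.740403e+00 GPa
Step 4: Convert to MPa (x1000): sigma = 9740.4 MPa


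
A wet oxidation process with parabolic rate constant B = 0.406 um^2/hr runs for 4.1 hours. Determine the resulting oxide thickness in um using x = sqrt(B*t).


Step 1: Compute B*t = 0.406 * 4.1 = 1.6646
Step 2: x = sqrt(1.6646)
x = 1.29 um


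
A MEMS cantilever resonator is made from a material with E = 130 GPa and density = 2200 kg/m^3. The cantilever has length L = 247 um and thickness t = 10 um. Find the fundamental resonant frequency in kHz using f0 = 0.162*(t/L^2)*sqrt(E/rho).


Step 1: Convert units to SI.
t_SI = 10e-6 m, L_SI = 247e-6 m
Step 2: Calculate sqrt(E/rho).
sqrt(130e9 / 2200) = 7687.06 m/s
Step 3: Compute f0.
f0 = 0.162 * 10e-6 / (247e-6)^2 * 7687.06 = 204118.0 Hz = 204.12 kHz


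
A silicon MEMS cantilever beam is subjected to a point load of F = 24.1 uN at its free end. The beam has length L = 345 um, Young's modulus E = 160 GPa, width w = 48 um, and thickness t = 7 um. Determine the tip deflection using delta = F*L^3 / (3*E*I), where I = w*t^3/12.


Step 1: Calculate the second moment of area.
I = w * t^3 / 12 = 48 * 7^3 / 12 = 1372.0 um^4
Step 2: Convert E to consistent units (1 GPa = 1000 uN/um^2).
E = 160 GPa = 160000 uN/um^2
Step 3: Calculate tip deflection.
delta = F * L^3 / (3 * E * I)
delta = 24.1 * 345^3 / (3 * 160000 * 1372.0)
delta = 1.5027 um


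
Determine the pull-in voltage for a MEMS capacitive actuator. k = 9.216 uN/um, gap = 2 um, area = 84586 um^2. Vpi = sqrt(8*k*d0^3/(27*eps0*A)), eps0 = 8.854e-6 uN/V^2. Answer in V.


Step 1: Compute numerator: 8 * k * d0^3 = 8 * 9.216 * 2^3 = 589.824
Step 2: Compute denominator: 27 * eps0 * A = 27 * 8.854e-6 * 84586 = 20.22096
Step 3: Vpi = sqrt(589.824 / 20.22096)
Vpi = 5.4 V


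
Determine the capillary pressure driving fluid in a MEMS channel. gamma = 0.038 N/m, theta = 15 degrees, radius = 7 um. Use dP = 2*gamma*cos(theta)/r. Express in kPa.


Step 1: cos(15 deg) = 0.9659
Step 2: Convert r to m: r = 7e-6 m
Step 3: dP = 2 * 0.038 * 0.9659 / 7e-6 = 10486.9 Pa
Step 4: Convert Pa to kPa (divide by 1000).
dP = 10.49 kPa


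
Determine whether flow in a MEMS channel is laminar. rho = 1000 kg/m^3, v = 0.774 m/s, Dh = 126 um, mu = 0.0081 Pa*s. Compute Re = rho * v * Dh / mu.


Step 1: Convert Dh to meters: Dh = 126e-6 m
Step 2: Re = rho * v * Dh / mu
Re = 1000 * 0.774 * 126e-6 / 0.0081
Re = 12.04
Since Re = 12.04 is below ~2300, the flow is laminar.


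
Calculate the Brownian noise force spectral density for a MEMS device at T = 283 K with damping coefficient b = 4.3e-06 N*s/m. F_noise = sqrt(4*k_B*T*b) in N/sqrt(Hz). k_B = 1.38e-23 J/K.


Step 1: Compute 4 * k_B * T * b
= 4 * 1.38e-23 * 283 * 4.3e-06
= 6.7173e-26 N^2/Hz
Step 2: F_noise = sqrt(6.7173e-26)
F_noise = 2.59e-13 N/sqrt(Hz)


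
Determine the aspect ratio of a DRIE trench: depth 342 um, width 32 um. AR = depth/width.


Step 1: AR = depth / width
Step 2: AR = 342 / 32
AR = 10.7


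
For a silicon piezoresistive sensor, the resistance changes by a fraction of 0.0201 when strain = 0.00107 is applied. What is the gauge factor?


Step 1: Identify values.
dR/R = 0.0201, strain = 0.00107
Step 2: GF = (dR/R) / strain = 0.0201 / 0.00107
GF = 18.8


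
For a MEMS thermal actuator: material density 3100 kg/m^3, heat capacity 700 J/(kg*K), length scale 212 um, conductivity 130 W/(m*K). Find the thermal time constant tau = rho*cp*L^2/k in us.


Step 1: Convert L to m: L = 212e-6 m
Step 2: L^2 = (212e-6)^2 = 4.4944e-08 m^2
Step 3: tau = 3100 * 700 * 4.4944e-08 / 130 = 7.5021908e-04 s
Step 4: Convert to microseconds (multiply by 1e6).
tau = 750.219 us


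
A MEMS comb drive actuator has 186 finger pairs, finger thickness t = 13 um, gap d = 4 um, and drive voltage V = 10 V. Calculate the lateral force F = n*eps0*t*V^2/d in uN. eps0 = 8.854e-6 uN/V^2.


Step 1: Parameters: n=186, eps0=8.854e-6 uN/V^2, t=13 um, V=10 V, d=4 um
Step 2: V^2 = 100
Step 3: F = 186 * 8.854e-6 * 13 * 100 / 4
F = 0.535 uN


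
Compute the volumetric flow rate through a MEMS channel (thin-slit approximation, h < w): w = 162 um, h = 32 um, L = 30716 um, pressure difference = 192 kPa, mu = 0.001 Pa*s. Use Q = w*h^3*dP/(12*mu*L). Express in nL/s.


Step 1: Convert all dimensions to SI (meters).
w = 162e-6 m, h = 32e-6 m, L = 30716e-6 m, dP = 192e3 Pa
Step 2: Q = w * h^3 * dP / (12 * mu * L)
Q = 162e-6 * (32e-6)^3 * 192e3 / (12 * 0.001 * 30716e-6) = 2.76516e-09 m^3/s
Step 3: Convert Q from m^3/s to nL/s (1 m^3 = 1e12 nL, so multiply by 1e12).
Q = 2765.16 nL/s


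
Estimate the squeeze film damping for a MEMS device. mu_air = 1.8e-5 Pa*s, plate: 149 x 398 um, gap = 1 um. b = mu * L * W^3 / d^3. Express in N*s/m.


Step 1: Convert to SI.
L = 149e-6 m, W = 398e-6 m, d = 1e-6 m
Step 2: W^3 = (398e-6)^3 = 6.30e-11 m^3
Step 3: d^3 = (1e-6)^3 = 1.00e-18 m^3
Step 4: b = 1.8e-5 * 149e-6 * 6.30e-11 / 1.00e-18
b = 1.69e-01 N*s/m


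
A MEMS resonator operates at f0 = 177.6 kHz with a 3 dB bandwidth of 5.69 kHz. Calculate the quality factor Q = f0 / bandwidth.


Step 1: Q = f0 / bandwidth
Step 2: Q = 177.6 / 5.69
Q = 31.2


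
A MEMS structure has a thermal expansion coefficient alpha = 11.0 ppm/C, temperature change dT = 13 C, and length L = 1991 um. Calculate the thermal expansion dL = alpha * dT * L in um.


Step 1: Convert CTE: alpha = 11.0 ppm/C = 11.0e-6 /C
Step 2: dL = 11.0e-6 * 13 * 1991
dL = 0.2847 um


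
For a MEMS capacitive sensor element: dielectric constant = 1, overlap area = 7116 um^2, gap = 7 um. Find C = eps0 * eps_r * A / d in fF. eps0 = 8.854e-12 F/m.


Step 1: Convert area to m^2: A = 7116e-12 m^2
Step 2: Convert gap to m: d = 7e-6 m
Step 3: C = eps0 * eps_r * A / d
C = 8.854e-12 * 1 * 7116e-12 / 7e-6
Step 4: Convert to fF (multiply by 1e15).
C = 9.0 fF


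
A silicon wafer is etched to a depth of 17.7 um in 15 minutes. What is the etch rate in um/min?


Step 1: Etch rate = depth / time
Step 2: rate = 17.7 / 15
rate = 1.18 um/min


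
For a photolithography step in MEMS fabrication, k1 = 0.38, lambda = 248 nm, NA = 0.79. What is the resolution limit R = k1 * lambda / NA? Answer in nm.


Step 1: Identify values: k1 = 0.38, lambda = 248 nm, NA = 0.79
Step 2: R = k1 * lambda / NA
R = 0.38 * 248 / 0.79
R = 119.3 nm


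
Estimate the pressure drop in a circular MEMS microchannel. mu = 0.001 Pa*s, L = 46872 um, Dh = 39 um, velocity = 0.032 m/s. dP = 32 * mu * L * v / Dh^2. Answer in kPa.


Step 1: Convert to SI: L = 46872e-6 m, Dh = 39e-6 m
Step 2: dP = 32 * 0.001 * 46872e-6 * 0.032 / (39e-6)^2
Step 3: dP = 31556.17 Pa
Step 4: Convert to kPa: dP = 31.56 kPa


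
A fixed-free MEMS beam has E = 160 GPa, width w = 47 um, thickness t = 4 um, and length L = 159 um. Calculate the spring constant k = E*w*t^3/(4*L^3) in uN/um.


Step 1: Convert E to consistent units (1 GPa = 1000 uN/um^2).
E = 160 GPa = 160000 uN/um^2
Step 2: Compute t^3 = 4^3 = 64
Step 3: Compute L^3 = 159^3 = 4019679
Step 4: k = 160000 * 47 * 64 / (4 * 4019679)
k = 29.9327 uN/um


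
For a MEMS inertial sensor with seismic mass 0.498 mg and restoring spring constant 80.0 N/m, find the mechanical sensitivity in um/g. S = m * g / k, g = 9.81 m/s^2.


Step 1: Convert mass: m = 0.498 mg = 4.98e-07 kg
Step 2: S = m * g / k = 4.98e-07 * 9.81 / 80.0
Step 3: S = 6.11e-08 m/g
Step 4: Convert to um/g: S = 0.061 um/g


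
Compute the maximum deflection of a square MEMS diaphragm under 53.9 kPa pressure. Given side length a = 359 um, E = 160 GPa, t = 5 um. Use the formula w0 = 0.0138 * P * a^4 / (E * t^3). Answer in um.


Step 1: Convert pressure to compatible units (E is in GPa, so P in GPa).
P = 53.9 kPa = 53.9e-6 GPa
Step 2: Compute numerator: 0.0138 * P * a^4.
a^4 = 359^4 = 16610312161
numerator = 0.0138 * 53.9e-6 * 16610312161 = 1.23551e+04
Step 3: Compute denominator: E * t^3 = 160 * 5^3 = 20000
Step 4: w0 = numerator / denominator = 1.23551e+04 / 20000 = 0.6178 um


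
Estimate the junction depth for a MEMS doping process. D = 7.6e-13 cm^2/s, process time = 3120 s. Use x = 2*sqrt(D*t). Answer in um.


Step 1: Compute D*t = 7.6e-13 * 3120 = 2.3712e-09 cm^2
Step 2: sqrt(D*t) = 4.8695e-05 cm
Step 3: x = 2 * 4.8695e-05 cm = 9.739e-05 cm
Step 4: Convert to um (1 cm = 1e4 um): x = 0.974 um


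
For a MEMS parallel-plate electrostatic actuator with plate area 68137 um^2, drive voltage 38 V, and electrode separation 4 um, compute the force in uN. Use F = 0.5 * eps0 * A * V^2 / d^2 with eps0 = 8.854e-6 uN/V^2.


Step 1: Identify parameters.
eps0 = 8.854e-6 uN/V^2, A = 68137 um^2, V = 38 V, d = 4 um
Step 2: Compute V^2 = 38^2 = 1444
Step 3: Compute d^2 = 4^2 = 16
Step 4: F = 0.5 * 8.854e-6 * 68137 * 1444 / 16
F = 27.223 uN


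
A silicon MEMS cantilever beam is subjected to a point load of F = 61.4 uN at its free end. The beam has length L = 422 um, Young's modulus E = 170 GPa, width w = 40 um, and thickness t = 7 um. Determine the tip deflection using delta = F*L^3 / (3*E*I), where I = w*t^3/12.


Step 1: Calculate the second moment of area.
I = w * t^3 / 12 = 40 * 7^3 / 12 = 1143.3333 um^4
Step 2: Convert E to consistent units (1 GPa = 1000 uN/um^2).
E = 170 GPa = 170000 uN/um^2
Step 3: Calculate tip deflection.
delta = F * L^3 / (3 * E * I)
delta = 61.4 * 422^3 / (3 * 170000 * 1143.3333)
delta = 7.9134 um


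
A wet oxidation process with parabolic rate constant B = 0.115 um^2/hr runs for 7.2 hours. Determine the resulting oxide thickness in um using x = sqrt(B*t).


Step 1: Compute B*t = 0.115 * 7.2 = 0.828
Step 2: x = sqrt(0.828)
x = 0.91 um


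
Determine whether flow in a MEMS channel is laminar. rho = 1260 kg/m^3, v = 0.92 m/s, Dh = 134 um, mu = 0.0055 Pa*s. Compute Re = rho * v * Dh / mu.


Step 1: Convert Dh to meters: Dh = 134e-6 m
Step 2: Re = rho * v * Dh / mu
Re = 1260 * 0.92 * 134e-6 / 0.0055
Re = 28.242
Since Re = 28.242 is below ~2300, the flow is laminar.


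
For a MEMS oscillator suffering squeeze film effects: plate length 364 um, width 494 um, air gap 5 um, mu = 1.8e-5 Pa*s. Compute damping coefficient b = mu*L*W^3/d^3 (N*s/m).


Step 1: Convert to SI.
L = 364e-6 m, W = 494e-6 m, d = 5e-6 m
Step 2: W^3 = (494e-6)^3 = 1.21e-10 m^3
Step 3: d^3 = (5e-6)^3 = 1.25e-16 m^3
Step 4: b = 1.8e-5 * 364e-6 * 1.21e-10 / 1.25e-16
b = 6.32e-03 N*s/m


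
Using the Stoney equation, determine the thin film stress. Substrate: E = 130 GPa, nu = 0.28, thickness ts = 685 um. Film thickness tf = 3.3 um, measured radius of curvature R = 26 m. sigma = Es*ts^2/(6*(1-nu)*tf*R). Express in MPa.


Step 1: Compute numerator: Es * ts^2 = 130 * 685^2 = 60999250 (GPa*um^2)
Step 2: Compute denominator (R in um): 6*(1-nu)*tf*R = 6*0.72*3.3*26e6 = 370656000.0 (um^2)
Step 3: sigma (GPa) = 60999250 / 370656000.0 = 1.64571e-01 GPa
Step 4: Convert to MPa (x1000): sigma = 164.6 MPa


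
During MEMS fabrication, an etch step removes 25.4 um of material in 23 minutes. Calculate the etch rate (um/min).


Step 1: Etch rate = depth / time
Step 2: rate = 25.4 / 23
rate = 1.104 um/min


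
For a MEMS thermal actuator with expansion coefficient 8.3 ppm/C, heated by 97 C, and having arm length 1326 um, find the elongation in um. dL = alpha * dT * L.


Step 1: Convert CTE: alpha = 8.3 ppm/C = 8.3e-6 /C
Step 2: dL = 8.3e-6 * 97 * 1326
dL = 1.0676 um


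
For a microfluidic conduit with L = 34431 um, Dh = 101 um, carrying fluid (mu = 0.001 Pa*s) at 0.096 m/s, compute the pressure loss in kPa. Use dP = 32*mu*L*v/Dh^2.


Step 1: Convert to SI: L = 34431e-6 m, Dh = 101e-6 m
Step 2: dP = 32 * 0.001 * 34431e-6 * 0.096 / (101e-6)^2
Step 3: dP = 10368.79 Pa
Step 4: Convert to kPa: dP = 10.37 kPa


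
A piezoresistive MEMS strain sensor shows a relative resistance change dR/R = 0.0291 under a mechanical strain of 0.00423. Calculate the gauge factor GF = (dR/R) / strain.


Step 1: Identify values.
dR/R = 0.0291, strain = 0.00423
Step 2: GF = (dR/R) / strain = 0.0291 / 0.00423
GF = 6.9


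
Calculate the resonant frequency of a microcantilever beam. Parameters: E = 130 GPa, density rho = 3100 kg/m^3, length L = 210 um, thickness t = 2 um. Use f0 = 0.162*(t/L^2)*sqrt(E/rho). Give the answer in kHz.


Step 1: Convert units to SI.
t_SI = 2e-6 m, L_SI = 210e-6 m
Step 2: Calculate sqrt(E/rho).
sqrt(130e9 / 3100) = 6475.76 m/s
Step 3: Compute f0.
f0 = 0.162 * 2e-6 / (210e-6)^2 * 6475.76 = 47577.0 Hz = 47.58 kHz
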